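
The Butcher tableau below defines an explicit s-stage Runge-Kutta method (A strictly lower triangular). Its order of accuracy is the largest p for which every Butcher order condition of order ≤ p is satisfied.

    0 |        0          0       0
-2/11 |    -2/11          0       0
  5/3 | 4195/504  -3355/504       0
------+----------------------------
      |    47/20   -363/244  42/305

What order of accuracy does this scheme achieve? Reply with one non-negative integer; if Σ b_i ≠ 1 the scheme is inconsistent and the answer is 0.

3

b = (47/20, -363/244, 42/305)
c = (0, -2/11, 5/3)
Ac = (0, 0, 305/252)
Σ b_i: 47/20·1 + (-363/244)·1 + 42/305·1 = 1 ✓
b·c: (-363/244)·(-2/11) + 42/305·5/3 = 1/2 ✓
b·c²: (-363/244)·4/121 + 42/305·25/9 = 1/3 ✓
b·Ac: 42/305·305/252 = 1/6 ✓; 3 stages ⇒ order 3.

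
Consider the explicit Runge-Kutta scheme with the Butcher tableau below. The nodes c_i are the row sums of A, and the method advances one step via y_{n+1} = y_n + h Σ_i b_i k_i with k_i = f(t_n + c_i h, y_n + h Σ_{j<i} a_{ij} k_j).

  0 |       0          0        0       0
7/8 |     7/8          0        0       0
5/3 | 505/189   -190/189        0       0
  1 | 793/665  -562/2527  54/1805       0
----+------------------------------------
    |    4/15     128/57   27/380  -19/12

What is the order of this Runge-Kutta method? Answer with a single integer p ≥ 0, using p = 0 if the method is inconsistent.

b = (4/15, 128/57, 27/380, -19/12)
c = (0, 7/8, 5/3, 1)
Ac = (0, 0, -95/108, -11/76)
Σ b_i: 4/15·1 + 128/57·1 + 27/380·1 + (-19/12)·1 = 1 ✓
b·c: 128/57·7/8 + 27/380·5/3 + (-19/12)·1 = 1/2 ✓
b·c²: 128/57·49/64 + 27/380·25/9 + (-19/12)·1 = 1/3 ✓
b·Ac: 27/380·(-95/108) + (-19/12)·(-11/76) = 1/6 ✓
b·c³: 128/57·343/512 + 27/380·125/27 + (-19/12)·1 = 1/4 ✓
b·(c∘Ac): 27/380·(-475/324) + (-19/12)·(-11/76) = 1/8 ✓
b·Ac²: 27/380·(-665/864) + (-19/12)·(-53/608) = 1/12 ✓
b·A²c: (-19/12)·(-1/38) = 1/24 ✓; 4 stages ⇒ order 4.

4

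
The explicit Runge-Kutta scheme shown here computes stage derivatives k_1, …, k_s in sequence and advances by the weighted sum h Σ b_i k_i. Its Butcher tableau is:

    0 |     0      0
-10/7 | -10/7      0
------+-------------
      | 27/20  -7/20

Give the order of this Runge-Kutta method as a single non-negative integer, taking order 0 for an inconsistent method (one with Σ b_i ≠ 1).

2

b = (27/20, -7/20)
c = (0, -10/7)
Σ b_i: 27/20·1 + (-7/20)·1 = 1 ✓
b·c: (-7/20)·(-10/7) = 1/2 ✓; 2 stages ⇒ order 2.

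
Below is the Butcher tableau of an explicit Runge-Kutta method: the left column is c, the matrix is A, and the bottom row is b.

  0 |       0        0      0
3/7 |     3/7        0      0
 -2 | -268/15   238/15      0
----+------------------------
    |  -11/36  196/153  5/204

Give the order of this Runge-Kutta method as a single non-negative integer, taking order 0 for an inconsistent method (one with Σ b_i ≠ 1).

3

b = (-11/36, 196/153, 5/204)
c = (0, 3/7, -2)
Ac = (0, 0, 34/5)
Σ b_i: (-11/36)·1 + 196/153·1 + 5/204·1 = 1 ✓
b·c: 196/153·3/7 + 5/204·(-2) = 1/2 ✓
b·c²: 196/153·9/49 + 5/204·4 = 1/3 ✓
b·Ac: 5/204·34/5 = 1/6 ✓; 3 stages ⇒ order 3.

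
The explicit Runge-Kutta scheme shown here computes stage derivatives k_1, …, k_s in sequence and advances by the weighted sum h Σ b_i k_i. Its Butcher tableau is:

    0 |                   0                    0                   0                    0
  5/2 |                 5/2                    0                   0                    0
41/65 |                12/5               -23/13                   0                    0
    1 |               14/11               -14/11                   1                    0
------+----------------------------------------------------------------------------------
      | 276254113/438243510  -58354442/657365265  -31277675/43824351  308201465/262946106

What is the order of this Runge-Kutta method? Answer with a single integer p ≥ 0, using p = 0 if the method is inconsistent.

3

b = (276254113/438243510, -58354442/657365265, -31277675/43824351, 308201465/262946106)
c = (0, 5/2, 41/65, 1)
Ac = (0, 0, -115/26, -1824/715)
Σ b_i: 276254113/438243510·1 + (-58354442/657365265)·1 + (-31277675/43824351)·1 + 308201465/262946106·1 = 1 ✓
b·c: (-58354442/657365265)·5/2 + (-31277675/43824351)·41/65 + 308201465/262946106·1 = 1/2 ✓
b·c²: (-58354442/657365265)·25/4 + (-31277675/43824351)·1681/4225 + 308201465/262946106·1 = 1/3 ✓
b·Ac: (-31277675/43824351)·(-115/26) + 308201465/262946106·(-1824/715) = 1/6 ✓
b·c³: (-58354442/657365265)·125/8 + (-31277675/43824351)·68921/274625 + 308201465/262946106·1 = -4489819877/11394331260 ≠ 1/4 ⇒ order 3.
b·(c∘Ac): (-31277675/43824351)·(-943/338) + 308201465/262946106·(-1824/715) = -87553283/87648702 ≠ 1/8
b·Ac²: (-31277675/43824351)·(-575/52) + 308201465/262946106·(-702393/92950) = -2749771514/2848582815 ≠ 1/12
b·A²c: 308201465/262946106·(-115/26) = -2726397575/525892212 ≠ 1/24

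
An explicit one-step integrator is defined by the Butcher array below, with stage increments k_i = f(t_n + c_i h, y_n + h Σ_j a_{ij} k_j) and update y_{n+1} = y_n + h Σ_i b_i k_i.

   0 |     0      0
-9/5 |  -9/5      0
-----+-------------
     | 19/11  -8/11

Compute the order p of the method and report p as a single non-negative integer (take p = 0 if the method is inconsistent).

b = (19/11, -8/11)
c = (0, -9/5)
Σ b_i: 19/11·1 + (-8/11)·1 = 1 ✓
b·c: (-8/11)·(-9/5) = 72/55 ≠ 1/2 ⇒ order 1.

1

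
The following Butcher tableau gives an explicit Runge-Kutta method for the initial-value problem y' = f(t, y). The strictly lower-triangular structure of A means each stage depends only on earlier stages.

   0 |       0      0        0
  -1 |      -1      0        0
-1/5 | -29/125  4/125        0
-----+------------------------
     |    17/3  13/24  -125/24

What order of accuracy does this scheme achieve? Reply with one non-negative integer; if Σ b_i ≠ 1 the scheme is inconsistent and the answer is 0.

b = (17/3, 13/24, -125/24)
c = (0, -1, -1/5)
Ac = (0, 0, -4/125)
Σ b_i: 17/3·1 + 13/24·1 + (-125/24)·1 = 1 ✓
b·c: 13/24·(-1) + (-125/24)·(-1/5) = 1/2 ✓
b·c²: 13/24·1 + (-125/24)·1/25 = 1/3 ✓
b·Ac: (-125/24)·(-4/125) = 1/6 ✓; 3 stages ⇒ order 3.

3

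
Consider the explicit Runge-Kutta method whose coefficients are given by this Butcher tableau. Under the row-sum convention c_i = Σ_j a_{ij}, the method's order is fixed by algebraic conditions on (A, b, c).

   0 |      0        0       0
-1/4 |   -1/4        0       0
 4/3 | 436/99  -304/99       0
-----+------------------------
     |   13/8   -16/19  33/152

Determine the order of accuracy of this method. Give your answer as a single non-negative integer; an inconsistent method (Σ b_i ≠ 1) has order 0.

3

b = (13/8, -16/19, 33/152)
c = (0, -1/4, 4/3)
Ac = (0, 0, 76/99)
Σ b_i: 13/8·1 + (-16/19)·1 + 33/152·1 = 1 ✓
b·c: (-16/19)·(-1/4) + 33/152·4/3 = 1/2 ✓
b·c²: (-16/19)·1/16 + 33/152·16/9 = 1/3 ✓
b·Ac: 33/152·76/99 = 1/6 ✓; 3 stages ⇒ order 3.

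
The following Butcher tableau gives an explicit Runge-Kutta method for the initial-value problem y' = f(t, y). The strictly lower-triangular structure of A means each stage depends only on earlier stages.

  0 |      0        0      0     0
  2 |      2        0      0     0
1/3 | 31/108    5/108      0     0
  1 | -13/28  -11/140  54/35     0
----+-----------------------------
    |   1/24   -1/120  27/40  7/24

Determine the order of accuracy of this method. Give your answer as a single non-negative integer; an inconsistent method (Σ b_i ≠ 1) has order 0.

b = (1/24, -1/120, 27/40, 7/24)
c = (0, 2, 1/3, 1)
Ac = (0, 0, 5/54, 5/14)
Σ b_i: 1/24·1 + (-1/120)·1 + 27/40·1 + 7/24·1 = 1 ✓
b·c: (-1/120)·2 + 27/40·1/3 + 7/24·1 = 1/2 ✓
b·c²: (-1/120)·4 + 27/40·1/9 + 7/24·1 = 1/3 ✓
b·Ac: 27/40·5/54 + 7/24·5/14 = 1/6 ✓
b·c³: (-1/120)·8 + 27/40·1/27 + 7/24·1 = 1/4 ✓
b·(c∘Ac): 27/40·5/162 + 7/24·5/14 = 1/8 ✓
b·Ac²: 27/40·5/27 + 7/24·(-1/7) = 1/12 ✓
b·A²c: 7/24·1/7 = 1/24 ✓; 4 stages ⇒ order 4.

4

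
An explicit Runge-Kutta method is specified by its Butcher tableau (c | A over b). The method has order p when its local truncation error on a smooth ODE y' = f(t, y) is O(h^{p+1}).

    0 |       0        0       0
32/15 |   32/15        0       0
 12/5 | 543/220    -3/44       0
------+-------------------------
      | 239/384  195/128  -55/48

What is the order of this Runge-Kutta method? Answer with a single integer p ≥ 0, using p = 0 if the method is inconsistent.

b = (239/384, 195/128, -55/48)
c = (0, 32/15, 12/5)
Ac = (0, 0, -8/55)
Σ b_i: 239/384·1 + 195/128·1 + (-55/48)·1 = 1 ✓
b·c: 195/128·32/15 + (-55/48)·12/5 = 1/2 ✓
b·c²: 195/128·1024/225 + (-55/48)·144/25 = 1/3 ✓
b·Ac: (-55/48)·(-8/55) = 1/6 ✓; 3 stages ⇒ order 3.

3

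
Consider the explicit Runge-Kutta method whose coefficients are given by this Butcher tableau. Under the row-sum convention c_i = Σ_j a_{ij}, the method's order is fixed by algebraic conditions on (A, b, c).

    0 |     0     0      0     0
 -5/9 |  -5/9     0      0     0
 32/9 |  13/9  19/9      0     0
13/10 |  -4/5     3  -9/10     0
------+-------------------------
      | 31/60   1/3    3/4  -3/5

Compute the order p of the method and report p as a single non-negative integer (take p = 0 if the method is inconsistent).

b = (31/60, 1/3, 3/4, -3/5)
c = (0, -5/9, 32/9, 13/10)
Ac = (0, 0, -95/81, -73/15)
Σ b_i: 31/60·1 + 1/3·1 + 3/4·1 + (-3/5)·1 = 1 ✓
b·c: 1/3·(-5/9) + 3/4·32/9 + (-3/5)·13/10 = 2297/1350 ≠ 1/2 ⇒ order 1.

1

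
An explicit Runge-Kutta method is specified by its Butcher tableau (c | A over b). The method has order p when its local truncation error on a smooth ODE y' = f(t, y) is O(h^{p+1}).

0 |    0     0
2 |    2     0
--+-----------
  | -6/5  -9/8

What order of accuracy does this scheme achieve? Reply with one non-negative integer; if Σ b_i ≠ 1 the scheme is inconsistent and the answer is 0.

b = (-6/5, -9/8)
c = (0, 2)
Σ b_i: (-6/5)·1 + (-9/8)·1 = -93/40 ≠ 1 ⇒ order 0.

0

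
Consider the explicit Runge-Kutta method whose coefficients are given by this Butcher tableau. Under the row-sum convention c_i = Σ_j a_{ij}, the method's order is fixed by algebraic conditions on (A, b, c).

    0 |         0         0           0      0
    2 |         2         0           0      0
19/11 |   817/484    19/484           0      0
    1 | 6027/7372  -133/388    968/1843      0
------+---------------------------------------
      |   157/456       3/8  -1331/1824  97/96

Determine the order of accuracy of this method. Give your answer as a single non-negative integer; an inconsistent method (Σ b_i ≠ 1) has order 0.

b = (157/456, 3/8, -1331/1824, 97/96)
c = (0, 2, 19/11, 1)
Ac = (0, 0, 19/242, 43/194)
Σ b_i: 157/456·1 + 3/8·1 + (-1331/1824)·1 + 97/96·1 = 1 ✓
b·c: 3/8·2 + (-1331/1824)·19/11 + 97/96·1 = 1/2 ✓
b·c²: 3/8·4 + (-1331/1824)·361/121 + 97/96·1 = 1/3 ✓
b·Ac: (-1331/1824)·19/242 + 97/96·43/194 = 1/6 ✓
b·c³: 3/8·8 + (-1331/1824)·6859/1331 + 97/96·1 = 1/4 ✓
b·(c∘Ac): (-1331/1824)·361/2662 + 97/96·43/194 = 1/8 ✓
b·Ac²: (-1331/1824)·19/121 + 97/96·19/97 = 1/12 ✓
b·A²c: 97/96·4/97 = 1/24 ✓; 4 stages ⇒ order 4.

4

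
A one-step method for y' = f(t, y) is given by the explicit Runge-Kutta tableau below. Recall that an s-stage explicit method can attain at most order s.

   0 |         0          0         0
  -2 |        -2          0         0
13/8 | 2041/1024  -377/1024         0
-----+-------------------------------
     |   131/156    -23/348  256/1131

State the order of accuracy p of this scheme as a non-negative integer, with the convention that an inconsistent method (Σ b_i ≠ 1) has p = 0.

b = (131/156, -23/348, 256/1131)
c = (0, -2, 13/8)
Ac = (0, 0, 377/512)
Σ b_i: 131/156·1 + (-23/348)·1 + 256/1131·1 = 1 ✓
b·c: (-23/348)·(-2) + 256/1131·13/8 = 1/2 ✓
b·c²: (-23/348)·4 + 256/1131·169/64 = 1/3 ✓
b·Ac: 256/1131·377/512 = 1/6 ✓; 3 stages ⇒ order 3.

3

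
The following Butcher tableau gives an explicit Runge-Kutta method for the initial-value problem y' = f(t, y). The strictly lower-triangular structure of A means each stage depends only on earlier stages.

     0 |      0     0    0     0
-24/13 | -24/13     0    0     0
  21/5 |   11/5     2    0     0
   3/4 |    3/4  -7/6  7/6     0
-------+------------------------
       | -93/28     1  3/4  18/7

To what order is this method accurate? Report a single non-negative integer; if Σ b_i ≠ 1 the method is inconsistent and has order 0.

1

b = (-93/28, 1, 3/4, 18/7)
c = (0, -24/13, 21/5, 3/4)
Ac = (0, 0, -48/13, 917/130)
Σ b_i: (-93/28)·1 + 1·1 + 3/4·1 + 18/7·1 = 1 ✓
b·c: 1·(-24/13) + 3/4·21/5 + 18/7·3/4 = 5883/1820 ≠ 1/2 ⇒ order 1.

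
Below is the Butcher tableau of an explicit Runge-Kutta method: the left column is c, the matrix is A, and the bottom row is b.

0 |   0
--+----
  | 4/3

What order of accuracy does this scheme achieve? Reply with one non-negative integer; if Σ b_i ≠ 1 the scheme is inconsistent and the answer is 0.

0

b = (4/3)
c = (0)
Σ b_i: 4/3·1 = 4/3 ≠ 1 ⇒ order 0.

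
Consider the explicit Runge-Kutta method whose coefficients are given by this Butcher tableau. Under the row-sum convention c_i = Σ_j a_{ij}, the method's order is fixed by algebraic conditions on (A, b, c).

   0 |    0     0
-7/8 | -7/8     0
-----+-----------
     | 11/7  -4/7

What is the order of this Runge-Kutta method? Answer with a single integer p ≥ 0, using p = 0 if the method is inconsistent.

b = (11/7, -4/7)
c = (0, -7/8)
Σ b_i: 11/7·1 + (-4/7)·1 = 1 ✓
b·c: (-4/7)·(-7/8) = 1/2 ✓; 2 stages ⇒ order 2.

2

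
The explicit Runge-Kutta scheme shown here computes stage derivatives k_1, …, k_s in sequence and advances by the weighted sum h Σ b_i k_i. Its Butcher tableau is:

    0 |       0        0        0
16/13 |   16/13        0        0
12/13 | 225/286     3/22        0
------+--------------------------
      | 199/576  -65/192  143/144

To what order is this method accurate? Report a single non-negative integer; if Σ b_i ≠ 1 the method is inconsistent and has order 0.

3

b = (199/576, -65/192, 143/144)
c = (0, 16/13, 12/13)
Ac = (0, 0, 24/143)
Σ b_i: 199/576·1 + (-65/192)·1 + 143/144·1 = 1 ✓
b·c: (-65/192)·16/13 + 143/144·12/13 = 1/2 ✓
b·c²: (-65/192)·256/169 + 143/144·144/169 = 1/3 ✓
b·Ac: 143/144·24/143 = 1/6 ✓; 3 stages ⇒ order 3.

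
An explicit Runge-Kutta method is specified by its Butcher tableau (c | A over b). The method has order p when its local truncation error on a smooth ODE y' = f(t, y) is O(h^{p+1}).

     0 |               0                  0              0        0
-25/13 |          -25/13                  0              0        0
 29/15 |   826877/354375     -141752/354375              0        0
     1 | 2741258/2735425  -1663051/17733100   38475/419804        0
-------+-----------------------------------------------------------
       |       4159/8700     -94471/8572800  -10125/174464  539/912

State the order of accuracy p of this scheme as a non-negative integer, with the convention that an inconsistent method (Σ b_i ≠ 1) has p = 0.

b = (4159/8700, -94471/8572800, -10125/174464, 539/912)
c = (0, -25/13, 29/15, 1)
Ac = (0, 0, 10904/14175, 1349/3773)
Σ b_i: 4159/8700·1 + (-94471/8572800)·1 + (-10125/174464)·1 + 539/912·1 = 1 ✓
b·c: (-94471/8572800)·(-25/13) + (-10125/174464)·29/15 + 539/912·1 = 1/2 ✓
b·c²: (-94471/8572800)·625/169 + (-10125/174464)·841/225 + 539/912·1 = 1/3 ✓
b·Ac: (-10125/174464)·10904/14175 + 539/912·1349/3773 = 1/6 ✓
b·c³: (-94471/8572800)·(-15625/2197) + (-10125/174464)·24389/3375 + 539/912·1 = 1/4 ✓
b·(c∘Ac): (-10125/174464)·316216/212625 + 539/912·1349/3773 = 1/8 ✓
b·Ac²: (-10125/174464)·(-10904/7371) + 539/912·(-19/4459) = 1/12 ✓
b·A²c: 539/912·38/539 = 1/24 ✓; 4 stages ⇒ order 4.

4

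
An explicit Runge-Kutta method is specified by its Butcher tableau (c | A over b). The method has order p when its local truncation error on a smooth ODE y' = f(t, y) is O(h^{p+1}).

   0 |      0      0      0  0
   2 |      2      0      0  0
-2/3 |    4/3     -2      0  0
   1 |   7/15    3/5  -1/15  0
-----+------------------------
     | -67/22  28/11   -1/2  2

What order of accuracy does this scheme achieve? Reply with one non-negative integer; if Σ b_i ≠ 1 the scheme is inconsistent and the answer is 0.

1

b = (-67/22, 28/11, -1/2, 2)
c = (0, 2, -2/3, 1)
Ac = (0, 0, -4, 56/45)
Σ b_i: (-67/22)·1 + 28/11·1 + (-1/2)·1 + 2·1 = 1 ✓
b·c: 28/11·2 + (-1/2)·(-2/3) + 2·1 = 245/33 ≠ 1/2 ⇒ order 1.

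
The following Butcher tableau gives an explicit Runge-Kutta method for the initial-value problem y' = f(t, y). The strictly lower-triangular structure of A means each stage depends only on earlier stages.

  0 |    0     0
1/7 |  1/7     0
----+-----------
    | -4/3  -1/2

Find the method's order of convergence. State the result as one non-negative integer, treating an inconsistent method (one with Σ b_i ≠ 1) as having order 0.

0

b = (-4/3, -1/2)
c = (0, 1/7)
Σ b_i: (-4/3)·1 + (-1/2)·1 = -11/6 ≠ 1 ⇒ order 0.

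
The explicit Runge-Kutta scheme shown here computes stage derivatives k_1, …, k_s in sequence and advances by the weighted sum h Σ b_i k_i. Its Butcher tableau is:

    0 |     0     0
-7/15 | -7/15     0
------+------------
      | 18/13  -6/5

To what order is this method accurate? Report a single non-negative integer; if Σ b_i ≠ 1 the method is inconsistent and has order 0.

b = (18/13, -6/5)
c = (0, -7/15)
Σ b_i: 18/13·1 + (-6/5)·1 = 12/65 ≠ 1 ⇒ order 0.

0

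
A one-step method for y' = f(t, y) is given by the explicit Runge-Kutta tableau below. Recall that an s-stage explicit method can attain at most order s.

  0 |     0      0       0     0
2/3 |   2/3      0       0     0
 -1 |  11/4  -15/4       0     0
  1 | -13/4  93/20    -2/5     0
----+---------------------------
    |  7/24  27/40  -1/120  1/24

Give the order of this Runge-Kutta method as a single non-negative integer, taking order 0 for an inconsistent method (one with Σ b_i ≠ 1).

b = (7/24, 27/40, -1/120, 1/24)
c = (0, 2/3, -1, 1)
Ac = (0, 0, -5/2, 7/2)
Σ b_i: 7/24·1 + 27/40·1 + (-1/120)·1 + 1/24·1 = 1 ✓
b·c: 27/40·2/3 + (-1/120)·(-1) + 1/24·1 = 1/2 ✓
b·c²: 27/40·4/9 + (-1/120)·1 + 1/24·1 = 1/3 ✓
b·Ac: (-1/120)·(-5/2) + 1/24·7/2 = 1/6 ✓
b·c³: 27/40·8/27 + (-1/120)·(-1) + 1/24·1 = 1/4 ✓
b·(c∘Ac): (-1/120)·5/2 + 1/24·7/2 = 1/8 ✓
b·Ac²: (-1/120)·(-5/3) + 1/24·5/3 = 1/12 ✓
b·A²c: 1/24·1 = 1/24 ✓; 4 stages ⇒ order 4.

4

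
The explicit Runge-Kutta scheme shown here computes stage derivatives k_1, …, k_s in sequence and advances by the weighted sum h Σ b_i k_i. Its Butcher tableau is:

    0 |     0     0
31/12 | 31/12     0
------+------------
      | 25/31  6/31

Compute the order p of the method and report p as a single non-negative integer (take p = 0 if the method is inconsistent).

2

b = (25/31, 6/31)
c = (0, 31/12)
Σ b_i: 25/31·1 + 6/31·1 = 1 ✓
b·c: 6/31·31/12 = 1/2 ✓; 2 stages ⇒ order 2.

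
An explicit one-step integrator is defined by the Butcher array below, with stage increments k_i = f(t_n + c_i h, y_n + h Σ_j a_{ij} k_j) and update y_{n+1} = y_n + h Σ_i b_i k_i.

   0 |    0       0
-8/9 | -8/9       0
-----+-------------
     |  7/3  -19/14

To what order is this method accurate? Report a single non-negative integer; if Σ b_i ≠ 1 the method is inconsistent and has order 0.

b = (7/3, -19/14)
c = (0, -8/9)
Σ b_i: 7/3·1 + (-19/14)·1 = 41/42 ≠ 1 ⇒ order 0.

0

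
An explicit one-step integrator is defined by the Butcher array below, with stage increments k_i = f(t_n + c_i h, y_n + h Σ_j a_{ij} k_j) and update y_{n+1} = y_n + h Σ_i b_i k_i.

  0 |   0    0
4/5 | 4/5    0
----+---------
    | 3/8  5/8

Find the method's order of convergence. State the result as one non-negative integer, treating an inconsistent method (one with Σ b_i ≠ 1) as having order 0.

b = (3/8, 5/8)
c = (0, 4/5)
Σ b_i: 3/8·1 + 5/8·1 = 1 ✓
b·c: 5/8·4/5 = 1/2 ✓; 2 stages ⇒ order 2.

2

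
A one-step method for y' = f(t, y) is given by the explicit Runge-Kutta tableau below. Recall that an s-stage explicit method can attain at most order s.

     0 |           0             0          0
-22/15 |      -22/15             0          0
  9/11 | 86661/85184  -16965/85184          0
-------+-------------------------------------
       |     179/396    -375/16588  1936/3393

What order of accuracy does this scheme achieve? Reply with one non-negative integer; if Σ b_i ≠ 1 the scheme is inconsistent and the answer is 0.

b = (179/396, -375/16588, 1936/3393)
c = (0, -22/15, 9/11)
Ac = (0, 0, 1131/3872)
Σ b_i: 179/396·1 + (-375/16588)·1 + 1936/3393·1 = 1 ✓
b·c: (-375/16588)·(-22/15) + 1936/3393·9/11 = 1/2 ✓
b·c²: (-375/16588)·484/225 + 1936/3393·81/121 = 1/3 ✓
b·Ac: 1936/3393·1131/3872 = 1/6 ✓; 3 stages ⇒ order 3.

3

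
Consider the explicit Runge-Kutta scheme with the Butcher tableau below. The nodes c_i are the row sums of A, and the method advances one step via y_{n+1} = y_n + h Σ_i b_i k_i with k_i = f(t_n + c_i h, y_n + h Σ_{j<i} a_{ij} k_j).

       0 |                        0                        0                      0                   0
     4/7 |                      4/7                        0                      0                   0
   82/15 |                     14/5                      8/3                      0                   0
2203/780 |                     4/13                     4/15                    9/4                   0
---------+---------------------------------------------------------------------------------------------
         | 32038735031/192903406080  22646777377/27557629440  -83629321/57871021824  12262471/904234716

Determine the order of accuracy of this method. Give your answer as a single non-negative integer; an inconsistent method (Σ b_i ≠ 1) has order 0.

b = (32038735031/192903406080, 22646777377/27557629440, -83629321/57871021824, 12262471/904234716)
c = (0, 4/7, 82/15, 2203/780)
Ac = (0, 0, 32/21, 523/42)
Σ b_i: 32038735031/192903406080·1 + 22646777377/27557629440·1 + (-83629321/57871021824)·1 + 12262471/904234716·1 = 1 ✓
b·c: 22646777377/27557629440·4/7 + (-83629321/57871021824)·82/15 + 12262471/904234716·2203/780 = 1/2 ✓
b·c²: 22646777377/27557629440·16/49 + (-83629321/57871021824)·6724/225 + 12262471/904234716·4853209/608400 = 1/3 ✓
b·Ac: (-83629321/57871021824)·32/21 + 12262471/904234716·523/42 = 1/6 ✓
b·c³: 22646777377/27557629440·64/343 + (-83629321/57871021824)·551368/3375 + 12262471/904234716·10691619427/474552000 = 439970225521067/1974848619744000 ≠ 1/4 ⇒ order 3.
b·(c∘Ac): (-83629321/57871021824)·2624/315 + 12262471/904234716·1152169/32760 = 23541612863/50637144096 ≠ 1/8
b·Ac²: (-83629321/57871021824)·128/147 + 12262471/904234716·247427/3675 = 144280235527/158241075300 ≠ 1/12
b·A²c: 12262471/904234716·24/7 = 24524942/527470251 ≠ 1/24

3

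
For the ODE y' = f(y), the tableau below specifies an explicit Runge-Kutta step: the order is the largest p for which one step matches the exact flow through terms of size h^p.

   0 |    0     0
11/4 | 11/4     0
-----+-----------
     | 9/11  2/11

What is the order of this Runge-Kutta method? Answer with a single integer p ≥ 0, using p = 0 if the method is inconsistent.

2

b = (9/11, 2/11)
c = (0, 11/4)
Σ b_i: 9/11·1 + 2/11·1 = 1 ✓
b·c: 2/11·11/4 = 1/2 ✓; 2 stages ⇒ order 2.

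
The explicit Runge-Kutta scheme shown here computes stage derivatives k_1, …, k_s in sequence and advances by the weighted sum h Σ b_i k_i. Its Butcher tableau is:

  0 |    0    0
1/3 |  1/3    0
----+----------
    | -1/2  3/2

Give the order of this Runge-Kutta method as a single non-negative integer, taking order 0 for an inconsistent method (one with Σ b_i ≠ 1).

2

b = (-1/2, 3/2)
c = (0, 1/3)
Σ b_i: (-1/2)·1 + 3/2·1 = 1 ✓
b·c: 3/2·1/3 = 1/2 ✓; 2 stages ⇒ order 2.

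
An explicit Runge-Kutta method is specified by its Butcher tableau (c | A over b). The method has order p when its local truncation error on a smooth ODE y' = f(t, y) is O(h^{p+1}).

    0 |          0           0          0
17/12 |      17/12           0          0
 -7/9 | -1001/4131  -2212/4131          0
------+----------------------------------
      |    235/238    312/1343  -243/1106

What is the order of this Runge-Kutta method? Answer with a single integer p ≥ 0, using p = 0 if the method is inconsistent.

3

b = (235/238, 312/1343, -243/1106)
c = (0, 17/12, -7/9)
Ac = (0, 0, -553/729)
Σ b_i: 235/238·1 + 312/1343·1 + (-243/1106)·1 = 1 ✓
b·c: 312/1343·17/12 + (-243/1106)·(-7/9) = 1/2 ✓
b·c²: 312/1343·289/144 + (-243/1106)·49/81 = 1/3 ✓
b·Ac: (-243/1106)·(-553/729) = 1/6 ✓; 3 stages ⇒ order 3.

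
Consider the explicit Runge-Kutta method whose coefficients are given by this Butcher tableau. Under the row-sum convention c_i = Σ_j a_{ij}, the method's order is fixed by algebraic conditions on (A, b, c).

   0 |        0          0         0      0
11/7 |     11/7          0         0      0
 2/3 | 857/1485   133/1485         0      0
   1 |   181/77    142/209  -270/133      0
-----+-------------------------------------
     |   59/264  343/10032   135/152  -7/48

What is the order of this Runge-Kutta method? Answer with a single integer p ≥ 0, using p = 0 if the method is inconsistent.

b = (59/264, 343/10032, 135/152, -7/48)
c = (0, 11/7, 2/3, 1)
Ac = (0, 0, 19/135, -2/7)
Σ b_i: 59/264·1 + 343/10032·1 + 135/152·1 + (-7/48)·1 = 1 ✓
b·c: 343/10032·11/7 + 135/152·2/3 + (-7/48)·1 = 1/2 ✓
b·c²: 343/10032·121/49 + 135/152·4/9 + (-7/48)·1 = 1/3 ✓
b·Ac: 135/152·19/135 + (-7/48)·(-2/7) = 1/6 ✓
b·c³: 343/10032·1331/343 + 135/152·8/27 + (-7/48)·1 = 1/4 ✓
b·(c∘Ac): 135/152·38/405 + (-7/48)·(-2/7) = 1/8 ✓
b·Ac²: 135/152·209/945 + (-7/48)·38/49 = 1/12 ✓
b·A²c: (-7/48)·(-2/7) = 1/24 ✓; 4 stages ⇒ order 4.

4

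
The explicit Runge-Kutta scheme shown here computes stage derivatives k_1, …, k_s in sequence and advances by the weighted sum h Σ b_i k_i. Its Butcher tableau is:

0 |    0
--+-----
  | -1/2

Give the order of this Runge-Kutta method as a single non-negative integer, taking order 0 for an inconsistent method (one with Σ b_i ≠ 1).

b = (-1/2)
c = (0)
Σ b_i: (-1/2)·1 = -1/2 ≠ 1 ⇒ order 0.

0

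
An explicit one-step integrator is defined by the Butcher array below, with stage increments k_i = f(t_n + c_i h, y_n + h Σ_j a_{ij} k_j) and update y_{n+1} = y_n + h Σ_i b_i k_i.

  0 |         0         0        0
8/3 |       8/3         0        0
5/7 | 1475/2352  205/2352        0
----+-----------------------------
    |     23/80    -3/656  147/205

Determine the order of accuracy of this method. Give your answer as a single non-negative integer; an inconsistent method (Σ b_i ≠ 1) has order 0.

b = (23/80, -3/656, 147/205)
c = (0, 8/3, 5/7)
Ac = (0, 0, 205/882)
Σ b_i: 23/80·1 + (-3/656)·1 + 147/205·1 = 1 ✓
b·c: (-3/656)·8/3 + 147/205·5/7 = 1/2 ✓
b·c²: (-3/656)·64/9 + 147/205·25/49 = 1/3 ✓
b·Ac: 147/205·205/882 = 1/6 ✓; 3 stages ⇒ order 3.

3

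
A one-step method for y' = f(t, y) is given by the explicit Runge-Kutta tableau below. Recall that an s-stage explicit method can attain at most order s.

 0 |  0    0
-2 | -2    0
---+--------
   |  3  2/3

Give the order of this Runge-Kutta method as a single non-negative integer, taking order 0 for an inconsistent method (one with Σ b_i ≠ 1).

0

b = (3, 2/3)
c = (0, -2)
Σ b_i: 3·1 + 2/3·1 = 11/3 ≠ 1 ⇒ order 0.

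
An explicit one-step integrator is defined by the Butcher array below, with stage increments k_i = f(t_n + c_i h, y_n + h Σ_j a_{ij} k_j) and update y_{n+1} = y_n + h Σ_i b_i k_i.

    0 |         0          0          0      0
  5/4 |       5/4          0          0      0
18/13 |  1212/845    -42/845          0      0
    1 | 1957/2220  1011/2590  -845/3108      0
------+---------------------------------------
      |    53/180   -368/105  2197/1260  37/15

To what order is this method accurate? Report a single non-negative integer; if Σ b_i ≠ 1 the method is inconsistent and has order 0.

4

b = (53/180, -368/105, 2197/1260, 37/15)
c = (0, 5/4, 18/13, 1)
Ac = (0, 0, -21/338, 33/296)
Σ b_i: 53/180·1 + (-368/105)·1 + 2197/1260·1 + 37/15·1 = 1 ✓
b·c: (-368/105)·5/4 + 2197/1260·18/13 + 37/15·1 = 1/2 ✓
b·c²: (-368/105)·25/16 + 2197/1260·324/169 + 37/15·1 = 1/3 ✓
b·Ac: 2197/1260·(-21/338) + 37/15·33/296 = 1/6 ✓
b·c³: (-368/105)·125/64 + 2197/1260·5832/2197 + 37/15·1 = 1/4 ✓
b·(c∘Ac): 2197/1260·(-189/2197) + 37/15·33/296 = 1/8 ✓
b·Ac²: 2197/1260·(-105/1352) + 37/15·105/1184 = 1/12 ✓
b·A²c: 37/15·5/296 = 1/24 ✓; 4 stages ⇒ order 4.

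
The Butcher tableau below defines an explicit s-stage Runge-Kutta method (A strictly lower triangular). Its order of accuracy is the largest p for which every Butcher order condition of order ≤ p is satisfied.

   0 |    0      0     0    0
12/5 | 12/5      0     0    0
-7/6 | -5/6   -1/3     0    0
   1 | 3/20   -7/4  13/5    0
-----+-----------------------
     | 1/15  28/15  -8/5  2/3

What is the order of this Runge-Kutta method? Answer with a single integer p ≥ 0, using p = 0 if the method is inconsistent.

1

b = (1/15, 28/15, -8/5, 2/3)
c = (0, 12/5, -7/6, 1)
Ac = (0, 0, -4/5, -217/30)
Σ b_i: 1/15·1 + 28/15·1 + (-8/5)·1 + 2/3·1 = 1 ✓
b·c: 28/15·12/5 + (-8/5)·(-7/6) + 2/3·1 = 526/75 ≠ 1/2 ⇒ order 1.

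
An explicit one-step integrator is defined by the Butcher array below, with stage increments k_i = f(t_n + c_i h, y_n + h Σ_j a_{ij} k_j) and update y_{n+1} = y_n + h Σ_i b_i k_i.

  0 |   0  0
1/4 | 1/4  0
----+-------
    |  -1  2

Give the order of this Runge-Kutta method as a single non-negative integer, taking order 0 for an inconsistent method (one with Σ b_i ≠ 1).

b = (-1, 2)
c = (0, 1/4)
Σ b_i: (-1)·1 + 2·1 = 1 ✓
b·c: 2·1/4 = 1/2 ✓; 2 stages ⇒ order 2.

2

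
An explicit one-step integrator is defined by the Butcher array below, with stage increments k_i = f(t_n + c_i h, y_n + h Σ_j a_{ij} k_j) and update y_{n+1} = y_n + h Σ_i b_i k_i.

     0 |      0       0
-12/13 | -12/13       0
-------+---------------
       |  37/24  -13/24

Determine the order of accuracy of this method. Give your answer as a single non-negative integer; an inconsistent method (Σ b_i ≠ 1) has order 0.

2

b = (37/24, -13/24)
c = (0, -12/13)
Σ b_i: 37/24·1 + (-13/24)·1 = 1 ✓
b·c: (-13/24)·(-12/13) = 1/2 ✓; 2 stages ⇒ order 2.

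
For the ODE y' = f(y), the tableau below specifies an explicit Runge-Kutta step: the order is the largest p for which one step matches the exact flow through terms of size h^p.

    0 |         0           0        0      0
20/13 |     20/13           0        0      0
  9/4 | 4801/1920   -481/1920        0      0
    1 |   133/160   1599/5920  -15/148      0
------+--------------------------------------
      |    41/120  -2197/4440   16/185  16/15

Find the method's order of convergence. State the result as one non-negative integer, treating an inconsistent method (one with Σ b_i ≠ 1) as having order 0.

4

b = (41/120, -2197/4440, 16/185, 16/15)
c = (0, 20/13, 9/4, 1)
Ac = (0, 0, -37/96, 3/16)
Σ b_i: 41/120·1 + (-2197/4440)·1 + 16/185·1 + 16/15·1 = 1 ✓
b·c: (-2197/4440)·20/13 + 16/185·9/4 + 16/15·1 = 1/2 ✓
b·c²: (-2197/4440)·400/169 + 16/185·81/16 + 16/15·1 = 1/3 ✓
b·Ac: 16/185·(-37/96) + 16/15·3/16 = 1/6 ✓
b·c³: (-2197/4440)·8000/2197 + 16/185·729/64 + 16/15·1 = 1/4 ✓
b·(c∘Ac): 16/185·(-111/128) + 16/15·3/16 = 1/8 ✓
b·Ac²: 16/185·(-185/312) + 16/15·105/832 = 1/12 ✓
b·A²c: 16/15·5/128 = 1/24 ✓; 4 stages ⇒ order 4.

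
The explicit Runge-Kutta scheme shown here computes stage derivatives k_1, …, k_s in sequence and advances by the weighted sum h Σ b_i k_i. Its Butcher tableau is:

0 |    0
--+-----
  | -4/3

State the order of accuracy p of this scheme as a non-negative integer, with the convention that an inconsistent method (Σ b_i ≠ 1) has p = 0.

b = (-4/3)
c = (0)
Σ b_i: (-4/3)·1 = -4/3 ≠ 1 ⇒ order 0.

0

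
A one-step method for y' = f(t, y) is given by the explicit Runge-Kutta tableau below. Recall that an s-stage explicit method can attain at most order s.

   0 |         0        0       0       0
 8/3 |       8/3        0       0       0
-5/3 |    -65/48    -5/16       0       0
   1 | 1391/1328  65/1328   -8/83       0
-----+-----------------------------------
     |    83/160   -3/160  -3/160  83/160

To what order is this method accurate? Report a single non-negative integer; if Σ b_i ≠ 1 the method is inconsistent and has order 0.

4

b = (83/160, -3/160, -3/160, 83/160)
c = (0, 8/3, -5/3, 1)
Ac = (0, 0, -5/6, 145/498)
Σ b_i: 83/160·1 + (-3/160)·1 + (-3/160)·1 + 83/160·1 = 1 ✓
b·c: (-3/160)·8/3 + (-3/160)·(-5/3) + 83/160·1 = 1/2 ✓
b·c²: (-3/160)·64/9 + (-3/160)·25/9 + 83/160·1 = 1/3 ✓
b·Ac: (-3/160)·(-5/6) + 83/160·145/498 = 1/6 ✓
b·c³: (-3/160)·512/27 + (-3/160)·(-125/27) + 83/160·1 = 1/4 ✓
b·(c∘Ac): (-3/160)·25/18 + 83/160·145/498 = 1/8 ✓
b·Ac²: (-3/160)·(-20/9) + 83/160·20/249 = 1/12 ✓
b·A²c: 83/160·20/249 = 1/24 ✓; 4 stages ⇒ order 4.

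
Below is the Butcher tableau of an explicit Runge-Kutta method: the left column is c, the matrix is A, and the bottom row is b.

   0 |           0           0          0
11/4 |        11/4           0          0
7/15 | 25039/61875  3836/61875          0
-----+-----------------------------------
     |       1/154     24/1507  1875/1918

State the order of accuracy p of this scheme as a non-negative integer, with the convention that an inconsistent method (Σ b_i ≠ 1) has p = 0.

3

b = (1/154, 24/1507, 1875/1918)
c = (0, 11/4, 7/15)
Ac = (0, 0, 959/5625)
Σ b_i: 1/154·1 + 24/1507·1 + 1875/1918·1 = 1 ✓
b·c: 24/1507·11/4 + 1875/1918·7/15 = 1/2 ✓
b·c²: 24/1507·121/16 + 1875/1918·49/225 = 1/3 ✓
b·Ac: 1875/1918·959/5625 = 1/6 ✓; 3 stages ⇒ order 3.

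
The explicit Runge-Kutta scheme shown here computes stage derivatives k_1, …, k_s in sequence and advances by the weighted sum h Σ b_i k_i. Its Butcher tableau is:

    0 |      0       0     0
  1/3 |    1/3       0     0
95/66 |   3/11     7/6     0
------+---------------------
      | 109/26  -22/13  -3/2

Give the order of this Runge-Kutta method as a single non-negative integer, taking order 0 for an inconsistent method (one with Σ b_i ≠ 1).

b = (109/26, -22/13, -3/2)
c = (0, 1/3, 95/66)
Ac = (0, 0, 7/18)
Σ b_i: 109/26·1 + (-22/13)·1 + (-3/2)·1 = 1 ✓
b·c: (-22/13)·1/3 + (-3/2)·95/66 = -4673/1716 ≠ 1/2 ⇒ order 1.

1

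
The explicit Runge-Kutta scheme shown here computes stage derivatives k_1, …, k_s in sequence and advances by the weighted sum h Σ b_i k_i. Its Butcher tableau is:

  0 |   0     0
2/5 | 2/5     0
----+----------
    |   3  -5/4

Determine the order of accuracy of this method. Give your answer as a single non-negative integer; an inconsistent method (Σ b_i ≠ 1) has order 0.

0

b = (3, -5/4)
c = (0, 2/5)
Σ b_i: 3·1 + (-5/4)·1 = 7/4 ≠ 1 ⇒ order 0.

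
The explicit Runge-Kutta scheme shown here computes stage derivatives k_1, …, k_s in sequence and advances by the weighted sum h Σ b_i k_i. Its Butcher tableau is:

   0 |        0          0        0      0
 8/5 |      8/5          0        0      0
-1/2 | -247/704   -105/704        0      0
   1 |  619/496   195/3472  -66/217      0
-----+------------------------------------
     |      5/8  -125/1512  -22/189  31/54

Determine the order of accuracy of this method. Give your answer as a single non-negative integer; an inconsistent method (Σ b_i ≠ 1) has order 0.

4

b = (5/8, -125/1512, -22/189, 31/54)
c = (0, 8/5, -1/2, 1)
Ac = (0, 0, -21/88, 15/62)
Σ b_i: 5/8·1 + (-125/1512)·1 + (-22/189)·1 + 31/54·1 = 1 ✓
b·c: (-125/1512)·8/5 + (-22/189)·(-1/2) + 31/54·1 = 1/2 ✓
b·c²: (-125/1512)·64/25 + (-22/189)·1/4 + 31/54·1 = 1/3 ✓
b·Ac: (-22/189)·(-21/88) + 31/54·15/62 = 1/6 ✓
b·c³: (-125/1512)·512/125 + (-22/189)·(-1/8) + 31/54·1 = 1/4 ✓
b·(c∘Ac): (-22/189)·21/176 + 31/54·15/62 = 1/8 ✓
b·Ac²: (-22/189)·(-21/55) + 31/54·21/310 = 1/12 ✓
b·A²c: 31/54·9/124 = 1/24 ✓; 4 stages ⇒ order 4.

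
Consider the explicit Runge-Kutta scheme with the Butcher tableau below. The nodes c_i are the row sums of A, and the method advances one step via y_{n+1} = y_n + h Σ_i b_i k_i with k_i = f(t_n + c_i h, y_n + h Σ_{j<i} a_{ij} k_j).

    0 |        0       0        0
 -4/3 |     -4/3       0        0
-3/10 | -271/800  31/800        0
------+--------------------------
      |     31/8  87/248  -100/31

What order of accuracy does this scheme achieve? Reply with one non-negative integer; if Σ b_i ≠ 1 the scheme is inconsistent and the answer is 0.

b = (31/8, 87/248, -100/31)
c = (0, -4/3, -3/10)
Ac = (0, 0, -31/600)
Σ b_i: 31/8·1 + 87/248·1 + (-100/31)·1 = 1 ✓
b·c: 87/248·(-4/3) + (-100/31)·(-3/10) = 1/2 ✓
b·c²: 87/248·16/9 + (-100/31)·9/100 = 1/3 ✓
b·Ac: (-100/31)·(-31/600) = 1/6 ✓; 3 stages ⇒ order 3.

3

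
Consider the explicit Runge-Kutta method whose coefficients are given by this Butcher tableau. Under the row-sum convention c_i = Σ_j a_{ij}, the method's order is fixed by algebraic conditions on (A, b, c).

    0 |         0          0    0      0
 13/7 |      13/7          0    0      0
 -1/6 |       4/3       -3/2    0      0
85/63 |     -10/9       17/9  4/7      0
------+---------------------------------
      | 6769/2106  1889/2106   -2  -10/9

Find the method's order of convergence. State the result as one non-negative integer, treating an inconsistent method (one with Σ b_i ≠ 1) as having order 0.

2

b = (6769/2106, 1889/2106, -2, -10/9)
c = (0, 13/7, -1/6, 85/63)
Ac = (0, 0, -39/14, 215/63)
Σ b_i: 6769/2106·1 + 1889/2106·1 + (-2)·1 + (-10/9)·1 = 1 ✓
b·c: 1889/2106·13/7 + (-2)·(-1/6) + (-10/9)·85/63 = 1/2 ✓
b·c²: 1889/2106·169/49 + (-2)·1/36 + (-10/9)·7225/3969 = 36272/35721 ≠ 1/3 ⇒ order 2.
b·Ac: (-2)·(-39/14) + (-10/9)·215/63 = 1009/567 ≠ 1/6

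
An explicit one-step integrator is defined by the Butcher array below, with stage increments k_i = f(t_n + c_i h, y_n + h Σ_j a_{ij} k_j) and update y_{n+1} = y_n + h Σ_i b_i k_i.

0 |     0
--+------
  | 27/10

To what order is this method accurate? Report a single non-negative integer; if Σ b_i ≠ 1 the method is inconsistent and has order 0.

b = (27/10)
c = (0)
Σ b_i: 27/10·1 = 27/10 ≠ 1 ⇒ order 0.

0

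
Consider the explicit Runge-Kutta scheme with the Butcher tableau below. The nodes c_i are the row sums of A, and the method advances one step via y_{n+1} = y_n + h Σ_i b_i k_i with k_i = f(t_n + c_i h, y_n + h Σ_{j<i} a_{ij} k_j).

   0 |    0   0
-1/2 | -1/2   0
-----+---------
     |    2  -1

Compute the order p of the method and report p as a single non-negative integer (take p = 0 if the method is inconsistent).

b = (2, -1)
c = (0, -1/2)
Σ b_i: 2·1 + (-1)·1 = 1 ✓
b·c: (-1)·(-1/2) = 1/2 ✓; 2 stages ⇒ order 2.

2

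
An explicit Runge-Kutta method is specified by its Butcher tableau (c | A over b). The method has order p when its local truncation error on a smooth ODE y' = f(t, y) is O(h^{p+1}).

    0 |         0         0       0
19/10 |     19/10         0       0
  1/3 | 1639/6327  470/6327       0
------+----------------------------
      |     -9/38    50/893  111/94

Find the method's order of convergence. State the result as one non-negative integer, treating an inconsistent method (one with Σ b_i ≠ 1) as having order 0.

3

b = (-9/38, 50/893, 111/94)
c = (0, 19/10, 1/3)
Ac = (0, 0, 47/333)
Σ b_i: (-9/38)·1 + 50/893·1 + 111/94·1 = 1 ✓
b·c: 50/893·19/10 + 111/94·1/3 = 1/2 ✓
b·c²: 50/893·361/100 + 111/94·1/9 = 1/3 ✓
b·Ac: 111/94·47/333 = 1/6 ✓; 3 stages ⇒ order 3.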